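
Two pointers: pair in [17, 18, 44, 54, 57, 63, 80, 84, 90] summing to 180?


lo=0(17)+hi=8(90)=107
lo=1(18)+hi=8(90)=108
lo=2(44)+hi=8(90)=134
lo=3(54)+hi=8(90)=144
lo=4(57)+hi=8(90)=147
lo=5(63)+hi=8(90)=153
lo=6(80)+hi=8(90)=170
lo=7(84)+hi=8(90)=174

No pair found


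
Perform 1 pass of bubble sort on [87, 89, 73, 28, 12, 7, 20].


Initial: [87, 89, 73, 28, 12, 7, 20]
Pass 1: [87, 73, 28, 12, 7, 20, 89] (5 swaps)

After 1 pass: [87, 73, 28, 12, 7, 20, 89]


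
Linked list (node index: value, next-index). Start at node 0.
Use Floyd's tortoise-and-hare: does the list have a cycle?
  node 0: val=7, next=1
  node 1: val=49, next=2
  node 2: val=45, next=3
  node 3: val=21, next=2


Floyd's tortoise (slow, +1) and hare (fast, +2):
  init: slow=0, fast=0
  step 1: slow=1, fast=2
  step 2: slow=2, fast=2
  slow == fast at node 2: cycle detected

Cycle: yes


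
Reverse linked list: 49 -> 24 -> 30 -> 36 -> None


Step 1: curr=49, set curr.next=prev(None) | reversed so far: 49
Step 2: curr=24, set curr.next=prev(49) | reversed so far: 24 -> 49
Step 3: curr=30, set curr.next=prev(24) | reversed so far: 30 -> 24 -> 49
Step 4: curr=36, set curr.next=prev(30) | reversed so far: 36 -> 30 -> 24 -> 49

36 -> 30 -> 24 -> 49 -> None


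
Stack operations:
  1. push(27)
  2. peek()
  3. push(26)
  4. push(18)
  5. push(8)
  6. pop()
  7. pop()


push(27) -> [27]
peek()->27
push(26) -> [27, 26]
push(18) -> [27, 26, 18]
push(8) -> [27, 26, 18, 8]
pop()->8, [27, 26, 18]
pop()->18, [27, 26]

Final stack: [27, 26]


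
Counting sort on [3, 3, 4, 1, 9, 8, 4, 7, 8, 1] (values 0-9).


Input: [3, 3, 4, 1, 9, 8, 4, 7, 8, 1]
Counts: [0, 2, 0, 2, 2, 0, 0, 1, 2, 1]

Sorted: [1, 1, 3, 3, 4, 4, 7, 8, 8, 9]


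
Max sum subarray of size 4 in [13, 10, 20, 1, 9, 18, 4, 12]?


[0:4]: 44
[1:5]: 40
[2:6]: 48
[3:7]: 32
[4:8]: 43

Max: 48 at [2:6]


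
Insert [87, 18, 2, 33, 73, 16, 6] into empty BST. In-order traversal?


Insert 87: root
Insert 18: L from 87
Insert 2: L from 87 -> L from 18
Insert 33: L from 87 -> R from 18
Insert 73: L from 87 -> R from 18 -> R from 33
Insert 16: L from 87 -> L from 18 -> R from 2
Insert 6: L from 87 -> L from 18 -> R from 2 -> L from 16

In-order: [2, 6, 16, 18, 33, 73, 87]


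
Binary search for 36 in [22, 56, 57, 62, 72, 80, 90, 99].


Step 1: lo=0, hi=7, mid=3, val=62
Step 2: lo=0, hi=2, mid=1, val=56
Step 3: lo=0, hi=0, mid=0, val=22

Not found


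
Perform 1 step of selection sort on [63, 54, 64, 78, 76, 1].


Initial: [63, 54, 64, 78, 76, 1]
Step 1: min=1 at 5
  Swap: [1, 54, 64, 78, 76, 63]

After 1 step: [1, 54, 64, 78, 76, 63]


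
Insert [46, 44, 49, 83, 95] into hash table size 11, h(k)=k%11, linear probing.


Insert 46: h=2 -> slot 2
Insert 44: h=0 -> slot 0
Insert 49: h=5 -> slot 5
Insert 83: h=6 -> slot 6
Insert 95: h=7 -> slot 7

Table: [44, None, 46, None, None, 49, 83, 95, None, None, None]


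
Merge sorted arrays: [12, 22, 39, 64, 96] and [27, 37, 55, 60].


Take 12 from A
Take 22 from A
Take 27 from B
Take 37 from B
Take 39 from A
Take 55 from B
Take 60 from B

Merged: [12, 22, 27, 37, 39, 55, 60, 64, 96]


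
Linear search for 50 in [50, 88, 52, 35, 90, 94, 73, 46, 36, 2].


i=0: 50==50 found!

Found at 0, 1 comps


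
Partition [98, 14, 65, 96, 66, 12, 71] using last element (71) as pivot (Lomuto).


Pivot: 71
  14 <= 71: swap -> [14, 98, 65, 96, 66, 12, 71]
  65 <= 71: swap -> [14, 65, 98, 96, 66, 12, 71]
  66 <= 71: swap -> [14, 65, 66, 96, 98, 12, 71]
  12 <= 71: swap -> [14, 65, 66, 12, 98, 96, 71]
Place pivot at 4: [14, 65, 66, 12, 71, 96, 98]

Partitioned: [14, 65, 66, 12, 71, 96, 98]


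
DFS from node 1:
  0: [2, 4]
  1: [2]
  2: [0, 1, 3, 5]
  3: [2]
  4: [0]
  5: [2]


Visit 1, push [2]
Visit 2, push [5, 3, 0]
Visit 0, push [4]
Visit 4, push []
Visit 3, push []
Visit 5, push []

DFS order: [1, 2, 0, 4, 3, 5]


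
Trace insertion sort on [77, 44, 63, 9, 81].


Initial: [77, 44, 63, 9, 81]
Insert 44: [44, 77, 63, 9, 81]
Insert 63: [44, 63, 77, 9, 81]
Insert 9: [9, 44, 63, 77, 81]
Insert 81: [9, 44, 63, 77, 81]

Sorted: [9, 44, 63, 77, 81]


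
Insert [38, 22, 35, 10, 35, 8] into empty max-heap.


Insert 38: [38]
Insert 22: [38, 22]
Insert 35: [38, 22, 35]
Insert 10: [38, 22, 35, 10]
Insert 35: [38, 35, 35, 10, 22]
Insert 8: [38, 35, 35, 10, 22, 8]

Final heap: [38, 35, 35, 10, 22, 8]


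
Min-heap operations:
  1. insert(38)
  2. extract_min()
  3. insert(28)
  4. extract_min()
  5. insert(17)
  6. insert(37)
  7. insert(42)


insert(38) -> [38]
extract_min()->38, []
insert(28) -> [28]
extract_min()->28, []
insert(17) -> [17]
insert(37) -> [17, 37]
insert(42) -> [17, 37, 42]

Final heap: [17, 37, 42]


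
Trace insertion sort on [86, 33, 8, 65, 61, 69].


Initial: [86, 33, 8, 65, 61, 69]
Insert 33: [33, 86, 8, 65, 61, 69]
Insert 8: [8, 33, 86, 65, 61, 69]
Insert 65: [8, 33, 65, 86, 61, 69]
Insert 61: [8, 33, 61, 65, 86, 69]
Insert 69: [8, 33, 61, 65, 69, 86]

Sorted: [8, 33, 61, 65, 69, 86]


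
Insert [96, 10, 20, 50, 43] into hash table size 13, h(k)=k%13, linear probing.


Insert 96: h=5 -> slot 5
Insert 10: h=10 -> slot 10
Insert 20: h=7 -> slot 7
Insert 50: h=11 -> slot 11
Insert 43: h=4 -> slot 4

Table: [None, None, None, None, 43, 96, None, 20, None, None, 10, 50, None]


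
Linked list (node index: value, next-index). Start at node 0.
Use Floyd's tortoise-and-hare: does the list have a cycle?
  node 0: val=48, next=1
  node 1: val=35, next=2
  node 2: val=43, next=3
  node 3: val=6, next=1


Floyd's tortoise (slow, +1) and hare (fast, +2):
  init: slow=0, fast=0
  step 1: slow=1, fast=2
  step 2: slow=2, fast=1
  step 3: slow=3, fast=3
  slow == fast at node 3: cycle detected

Cycle: yes


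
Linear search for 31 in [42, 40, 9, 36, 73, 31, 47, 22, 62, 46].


i=0: 42!=31
i=1: 40!=31
i=2: 9!=31
i=3: 36!=31
i=4: 73!=31
i=5: 31==31 found!

Found at 5, 6 comps


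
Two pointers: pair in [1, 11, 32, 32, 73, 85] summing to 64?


lo=0(1)+hi=5(85)=86
lo=0(1)+hi=4(73)=74
lo=0(1)+hi=3(32)=33
lo=1(11)+hi=3(32)=43
lo=2(32)+hi=3(32)=64

Yes: 32+32=64


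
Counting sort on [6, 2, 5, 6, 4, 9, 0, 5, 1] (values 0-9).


Input: [6, 2, 5, 6, 4, 9, 0, 5, 1]
Counts: [1, 1, 1, 0, 1, 2, 2, 0, 0, 1]

Sorted: [0, 1, 2, 4, 5, 5, 6, 6, 9]


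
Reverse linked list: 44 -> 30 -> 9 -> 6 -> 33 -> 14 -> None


Step 1: curr=44, set curr.next=prev(None) | reversed so far: 44
Step 2: curr=30, set curr.next=prev(44) | reversed so far: 30 -> 44
Step 3: curr=9, set curr.next=prev(30) | reversed so far: 9 -> 30 -> 44
Step 4: curr=6, set curr.next=prev(9) | reversed so far: 6 -> 9 -> 30 -> 44
Step 5: curr=33, set curr.next=prev(6) | reversed so far: 33 -> 6 -> 9 -> 30 -> 44
Step 6: curr=14, set curr.next=prev(33) | reversed so far: 14 -> 33 -> 6 -> 9 -> 30 -> 44

14 -> 33 -> 6 -> 9 -> 30 -> 44 -> None


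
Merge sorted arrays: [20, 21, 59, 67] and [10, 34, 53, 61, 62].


Take 10 from B
Take 20 from A
Take 21 from A
Take 34 from B
Take 53 from B
Take 59 from A
Take 61 from B
Take 62 from B

Merged: [10, 20, 21, 34, 53, 59, 61, 62, 67]


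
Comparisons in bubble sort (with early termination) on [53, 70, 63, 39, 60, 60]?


Algorithm: bubble sort (with early termination)
Input: [53, 70, 63, 39, 60, 60]
Sorted: [39, 53, 60, 60, 63, 70]

14


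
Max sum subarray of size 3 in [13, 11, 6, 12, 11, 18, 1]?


[0:3]: 30
[1:4]: 29
[2:5]: 29
[3:6]: 41
[4:7]: 30

Max: 41 at [3:6]


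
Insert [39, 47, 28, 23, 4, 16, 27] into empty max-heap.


Insert 39: [39]
Insert 47: [47, 39]
Insert 28: [47, 39, 28]
Insert 23: [47, 39, 28, 23]
Insert 4: [47, 39, 28, 23, 4]
Insert 16: [47, 39, 28, 23, 4, 16]
Insert 27: [47, 39, 28, 23, 4, 16, 27]

Final heap: [47, 39, 28, 23, 4, 16, 27]


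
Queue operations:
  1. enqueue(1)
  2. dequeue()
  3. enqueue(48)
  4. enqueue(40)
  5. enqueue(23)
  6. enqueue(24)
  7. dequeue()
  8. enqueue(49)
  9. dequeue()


enqueue(1) -> [1]
dequeue()->1, []
enqueue(48) -> [48]
enqueue(40) -> [48, 40]
enqueue(23) -> [48, 40, 23]
enqueue(24) -> [48, 40, 23, 24]
dequeue()->48, [40, 23, 24]
enqueue(49) -> [40, 23, 24, 49]
dequeue()->40, [23, 24, 49]

Final queue: [23, 24, 49]


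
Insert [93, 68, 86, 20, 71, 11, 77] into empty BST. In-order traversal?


Insert 93: root
Insert 68: L from 93
Insert 86: L from 93 -> R from 68
Insert 20: L from 93 -> L from 68
Insert 71: L from 93 -> R from 68 -> L from 86
Insert 11: L from 93 -> L from 68 -> L from 20
Insert 77: L from 93 -> R from 68 -> L from 86 -> R from 71

In-order: [11, 20, 68, 71, 77, 86, 93]


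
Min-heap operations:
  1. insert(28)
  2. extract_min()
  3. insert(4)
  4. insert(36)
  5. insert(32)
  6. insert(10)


insert(28) -> [28]
extract_min()->28, []
insert(4) -> [4]
insert(36) -> [4, 36]
insert(32) -> [4, 36, 32]
insert(10) -> [4, 10, 32, 36]

Final heap: [4, 10, 32, 36]


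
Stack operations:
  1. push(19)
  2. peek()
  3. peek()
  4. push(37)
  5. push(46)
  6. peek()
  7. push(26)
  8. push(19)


push(19) -> [19]
peek()->19
peek()->19
push(37) -> [19, 37]
push(46) -> [19, 37, 46]
peek()->46
push(26) -> [19, 37, 46, 26]
push(19) -> [19, 37, 46, 26, 19]

Final stack: [19, 37, 46, 26, 19]


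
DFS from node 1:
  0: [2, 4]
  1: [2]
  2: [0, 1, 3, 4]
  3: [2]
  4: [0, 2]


Visit 1, push [2]
Visit 2, push [4, 3, 0]
Visit 0, push [4]
Visit 4, push []
Visit 3, push []

DFS order: [1, 2, 0, 4, 3]


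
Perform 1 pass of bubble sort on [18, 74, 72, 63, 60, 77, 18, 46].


Initial: [18, 74, 72, 63, 60, 77, 18, 46]
Pass 1: [18, 72, 63, 60, 74, 18, 46, 77] (5 swaps)

After 1 pass: [18, 72, 63, 60, 74, 18, 46, 77]


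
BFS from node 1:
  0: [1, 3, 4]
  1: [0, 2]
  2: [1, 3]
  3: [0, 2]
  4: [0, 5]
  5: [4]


Visit 1, enqueue [0, 2]
Visit 0, enqueue [3, 4]
Visit 2, enqueue []
Visit 3, enqueue []
Visit 4, enqueue [5]
Visit 5, enqueue []

BFS order: [1, 0, 2, 3, 4, 5]


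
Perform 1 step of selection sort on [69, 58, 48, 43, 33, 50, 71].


Initial: [69, 58, 48, 43, 33, 50, 71]
Step 1: min=33 at 4
  Swap: [33, 58, 48, 43, 69, 50, 71]

After 1 step: [33, 58, 48, 43, 69, 50, 71]


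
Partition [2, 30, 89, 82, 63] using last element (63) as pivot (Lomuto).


Pivot: 63
  2 <= 63: advance i (no swap)
  30 <= 63: advance i (no swap)
Place pivot at 2: [2, 30, 63, 82, 89]

Partitioned: [2, 30, 63, 82, 89]


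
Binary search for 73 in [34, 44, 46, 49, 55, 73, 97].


Step 1: lo=0, hi=6, mid=3, val=49
Step 2: lo=4, hi=6, mid=5, val=73

Found at index 5


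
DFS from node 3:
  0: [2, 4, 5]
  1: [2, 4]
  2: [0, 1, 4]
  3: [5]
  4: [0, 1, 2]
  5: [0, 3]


Visit 3, push [5]
Visit 5, push [0]
Visit 0, push [4, 2]
Visit 2, push [4, 1]
Visit 1, push [4]
Visit 4, push []

DFS order: [3, 5, 0, 2, 1, 4]


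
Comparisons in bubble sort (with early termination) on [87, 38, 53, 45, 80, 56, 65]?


Algorithm: bubble sort (with early termination)
Input: [87, 38, 53, 45, 80, 56, 65]
Sorted: [38, 45, 53, 56, 65, 80, 87]

15


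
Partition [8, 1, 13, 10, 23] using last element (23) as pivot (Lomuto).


Pivot: 23
  8 <= 23: advance i (no swap)
  1 <= 23: advance i (no swap)
  13 <= 23: advance i (no swap)
  10 <= 23: advance i (no swap)
Place pivot at 4: [8, 1, 13, 10, 23]

Partitioned: [8, 1, 13, 10, 23]


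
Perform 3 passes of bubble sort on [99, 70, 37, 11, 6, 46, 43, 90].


Initial: [99, 70, 37, 11, 6, 46, 43, 90]
Pass 1: [70, 37, 11, 6, 46, 43, 90, 99] (7 swaps)
Pass 2: [37, 11, 6, 46, 43, 70, 90, 99] (5 swaps)
Pass 3: [11, 6, 37, 43, 46, 70, 90, 99] (3 swaps)

After 3 passes: [11, 6, 37, 43, 46, 70, 90, 99]


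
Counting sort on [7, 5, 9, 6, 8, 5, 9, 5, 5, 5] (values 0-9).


Input: [7, 5, 9, 6, 8, 5, 9, 5, 5, 5]
Counts: [0, 0, 0, 0, 0, 5, 1, 1, 1, 2]

Sorted: [5, 5, 5, 5, 5, 6, 7, 8, 9, 9]


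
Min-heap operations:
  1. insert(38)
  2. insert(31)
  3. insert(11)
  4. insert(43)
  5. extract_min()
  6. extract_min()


insert(38) -> [38]
insert(31) -> [31, 38]
insert(11) -> [11, 38, 31]
insert(43) -> [11, 38, 31, 43]
extract_min()->11, [31, 38, 43]
extract_min()->31, [38, 43]

Final heap: [38, 43]


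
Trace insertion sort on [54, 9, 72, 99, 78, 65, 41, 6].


Initial: [54, 9, 72, 99, 78, 65, 41, 6]
Insert 9: [9, 54, 72, 99, 78, 65, 41, 6]
Insert 72: [9, 54, 72, 99, 78, 65, 41, 6]
Insert 99: [9, 54, 72, 99, 78, 65, 41, 6]
Insert 78: [9, 54, 72, 78, 99, 65, 41, 6]
Insert 65: [9, 54, 65, 72, 78, 99, 41, 6]
Insert 41: [9, 41, 54, 65, 72, 78, 99, 6]
Insert 6: [6, 9, 41, 54, 65, 72, 78, 99]

Sorted: [6, 9, 41, 54, 65, 72, 78, 99]


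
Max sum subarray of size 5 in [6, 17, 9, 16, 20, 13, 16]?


[0:5]: 68
[1:6]: 75
[2:7]: 74

Max: 75 at [1:6]


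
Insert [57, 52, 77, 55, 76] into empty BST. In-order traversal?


Insert 57: root
Insert 52: L from 57
Insert 77: R from 57
Insert 55: L from 57 -> R from 52
Insert 76: R from 57 -> L from 77

In-order: [52, 55, 57, 76, 77]


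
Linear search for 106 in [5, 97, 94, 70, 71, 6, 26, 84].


i=0: 5!=106
i=1: 97!=106
i=2: 94!=106
i=3: 70!=106
i=4: 71!=106
i=5: 6!=106
i=6: 26!=106
i=7: 84!=106

Not found, 8 comps


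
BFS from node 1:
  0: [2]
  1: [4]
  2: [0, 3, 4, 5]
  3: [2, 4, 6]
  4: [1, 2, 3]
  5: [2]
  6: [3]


Visit 1, enqueue [4]
Visit 4, enqueue [2, 3]
Visit 2, enqueue [0, 5]
Visit 3, enqueue [6]
Visit 0, enqueue []
Visit 5, enqueue []
Visit 6, enqueue []

BFS order: [1, 4, 2, 3, 0, 5, 6]


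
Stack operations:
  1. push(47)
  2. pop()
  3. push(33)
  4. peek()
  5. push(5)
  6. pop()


push(47) -> [47]
pop()->47, []
push(33) -> [33]
peek()->33
push(5) -> [33, 5]
pop()->5, [33]

Final stack: [33]


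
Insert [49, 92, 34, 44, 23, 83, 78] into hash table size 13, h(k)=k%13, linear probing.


Insert 49: h=10 -> slot 10
Insert 92: h=1 -> slot 1
Insert 34: h=8 -> slot 8
Insert 44: h=5 -> slot 5
Insert 23: h=10, 1 probes -> slot 11
Insert 83: h=5, 1 probes -> slot 6
Insert 78: h=0 -> slot 0

Table: [78, 92, None, None, None, 44, 83, None, 34, None, 49, 23, None]


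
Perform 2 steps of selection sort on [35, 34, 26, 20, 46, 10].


Initial: [35, 34, 26, 20, 46, 10]
Step 1: min=10 at 5
  Swap: [10, 34, 26, 20, 46, 35]
Step 2: min=20 at 3
  Swap: [10, 20, 26, 34, 46, 35]

After 2 steps: [10, 20, 26, 34, 46, 35]


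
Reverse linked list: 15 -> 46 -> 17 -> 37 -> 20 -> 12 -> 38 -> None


Step 1: curr=15, set curr.next=prev(None) | reversed so far: 15
Step 2: curr=46, set curr.next=prev(15) | reversed so far: 46 -> 15
Step 3: curr=17, set curr.next=prev(46) | reversed so far: 17 -> 46 -> 15
Step 4: curr=37, set curr.next=prev(17) | reversed so far: 37 -> 17 -> 46 -> 15
Step 5: curr=20, set curr.next=prev(37) | reversed so far: 20 -> 37 -> 17 -> 46 -> 15
Step 6: curr=12, set curr.next=prev(20) | reversed so far: 12 -> 20 -> 37 -> 17 -> 46 -> 15
Step 7: curr=38, set curr.next=prev(12) | reversed so far: 38 -> 12 -> 20 -> 37 -> 17 -> 46 -> 15

38 -> 12 -> 20 -> 37 -> 17 -> 46 -> 15 -> None


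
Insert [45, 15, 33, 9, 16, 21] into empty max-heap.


Insert 45: [45]
Insert 15: [45, 15]
Insert 33: [45, 15, 33]
Insert 9: [45, 15, 33, 9]
Insert 16: [45, 16, 33, 9, 15]
Insert 21: [45, 16, 33, 9, 15, 21]

Final heap: [45, 16, 33, 9, 15, 21]


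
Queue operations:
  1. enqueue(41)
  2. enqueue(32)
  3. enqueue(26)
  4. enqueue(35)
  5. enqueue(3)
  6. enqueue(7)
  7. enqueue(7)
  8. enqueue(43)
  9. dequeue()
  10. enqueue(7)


enqueue(41) -> [41]
enqueue(32) -> [41, 32]
enqueue(26) -> [41, 32, 26]
enqueue(35) -> [41, 32, 26, 35]
enqueue(3) -> [41, 32, 26, 35, 3]
enqueue(7) -> [41, 32, 26, 35, 3, 7]
enqueue(7) -> [41, 32, 26, 35, 3, 7, 7]
enqueue(43) -> [41, 32, 26, 35, 3, 7, 7, 43]
dequeue()->41, [32, 26, 35, 3, 7, 7, 43]
enqueue(7) -> [32, 26, 35, 3, 7, 7, 43, 7]

Final queue: [32, 26, 35, 3, 7, 7, 43, 7]


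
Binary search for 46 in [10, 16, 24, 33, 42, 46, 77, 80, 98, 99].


Step 1: lo=0, hi=9, mid=4, val=42
Step 2: lo=5, hi=9, mid=7, val=80
Step 3: lo=5, hi=6, mid=5, val=46

Found at index 5


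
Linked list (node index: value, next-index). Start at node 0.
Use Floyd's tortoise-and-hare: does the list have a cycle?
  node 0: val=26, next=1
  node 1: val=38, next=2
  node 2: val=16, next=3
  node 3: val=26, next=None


Floyd's tortoise (slow, +1) and hare (fast, +2):
  init: slow=0, fast=0
  step 1: slow=1, fast=2
  step 2: fast 2->3->None, no cycle

Cycle: no


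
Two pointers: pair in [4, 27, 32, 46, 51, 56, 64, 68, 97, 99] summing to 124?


lo=0(4)+hi=9(99)=103
lo=1(27)+hi=9(99)=126
lo=1(27)+hi=8(97)=124

Yes: 27+97=124


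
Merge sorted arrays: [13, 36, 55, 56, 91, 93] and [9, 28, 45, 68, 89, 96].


Take 9 from B
Take 13 from A
Take 28 from B
Take 36 from A
Take 45 from B
Take 55 from A
Take 56 from A
Take 68 from B
Take 89 from B
Take 91 from A
Take 93 from A

Merged: [9, 13, 28, 36, 45, 55, 56, 68, 89, 91, 93, 96]


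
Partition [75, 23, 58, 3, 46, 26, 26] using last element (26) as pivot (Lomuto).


Pivot: 26
  23 <= 26: swap -> [23, 75, 58, 3, 46, 26, 26]
  3 <= 26: swap -> [23, 3, 58, 75, 46, 26, 26]
  26 <= 26: swap -> [23, 3, 26, 75, 46, 58, 26]
Place pivot at 3: [23, 3, 26, 26, 46, 58, 75]

Partitioned: [23, 3, 26, 26, 46, 58, 75]


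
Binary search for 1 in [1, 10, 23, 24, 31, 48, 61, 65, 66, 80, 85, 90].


Step 1: lo=0, hi=11, mid=5, val=48
Step 2: lo=0, hi=4, mid=2, val=23
Step 3: lo=0, hi=1, mid=0, val=1

Found at index 0


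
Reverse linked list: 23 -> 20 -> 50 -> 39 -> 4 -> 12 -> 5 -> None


Step 1: curr=23, set curr.next=prev(None) | reversed so far: 23
Step 2: curr=20, set curr.next=prev(23) | reversed so far: 20 -> 23
Step 3: curr=50, set curr.next=prev(20) | reversed so far: 50 -> 20 -> 23
Step 4: curr=39, set curr.next=prev(50) | reversed so far: 39 -> 50 -> 20 -> 23
Step 5: curr=4, set curr.next=prev(39) | reversed so far: 4 -> 39 -> 50 -> 20 -> 23
Step 6: curr=12, set curr.next=prev(4) | reversed so far: 12 -> 4 -> 39 -> 50 -> 20 -> 23
Step 7: curr=5, set curr.next=prev(12) | reversed so far: 5 -> 12 -> 4 -> 39 -> 50 -> 20 -> 23

5 -> 12 -> 4 -> 39 -> 50 -> 20 -> 23 -> None


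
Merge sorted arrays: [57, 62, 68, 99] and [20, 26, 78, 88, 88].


Take 20 from B
Take 26 from B
Take 57 from A
Take 62 from A
Take 68 from A
Take 78 from B
Take 88 from B
Take 88 from B

Merged: [20, 26, 57, 62, 68, 78, 88, 88, 99]


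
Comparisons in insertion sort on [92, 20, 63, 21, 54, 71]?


Algorithm: insertion sort
Input: [92, 20, 63, 21, 54, 71]
Sorted: [20, 21, 54, 63, 71, 92]

11


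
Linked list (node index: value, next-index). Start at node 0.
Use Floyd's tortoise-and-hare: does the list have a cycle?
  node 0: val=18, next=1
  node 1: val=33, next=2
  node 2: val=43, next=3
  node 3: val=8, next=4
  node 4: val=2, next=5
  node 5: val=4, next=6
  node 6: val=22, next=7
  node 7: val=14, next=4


Floyd's tortoise (slow, +1) and hare (fast, +2):
  init: slow=0, fast=0
  step 1: slow=1, fast=2
  step 2: slow=2, fast=4
  step 3: slow=3, fast=6
  step 4: slow=4, fast=4
  slow == fast at node 4: cycle detected

Cycle: yes


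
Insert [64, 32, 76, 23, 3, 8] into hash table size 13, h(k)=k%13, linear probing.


Insert 64: h=12 -> slot 12
Insert 32: h=6 -> slot 6
Insert 76: h=11 -> slot 11
Insert 23: h=10 -> slot 10
Insert 3: h=3 -> slot 3
Insert 8: h=8 -> slot 8

Table: [None, None, None, 3, None, None, 32, None, 8, None, 23, 76, 64]


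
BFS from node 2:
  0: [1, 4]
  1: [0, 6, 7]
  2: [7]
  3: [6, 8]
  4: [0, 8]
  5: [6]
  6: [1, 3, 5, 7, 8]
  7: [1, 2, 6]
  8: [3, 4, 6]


Visit 2, enqueue [7]
Visit 7, enqueue [1, 6]
Visit 1, enqueue [0]
Visit 6, enqueue [3, 5, 8]
Visit 0, enqueue [4]
Visit 3, enqueue []
Visit 5, enqueue []
Visit 8, enqueue []
Visit 4, enqueue []

BFS order: [2, 7, 1, 6, 0, 3, 5, 8, 4]


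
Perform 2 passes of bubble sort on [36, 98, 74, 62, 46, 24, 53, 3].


Initial: [36, 98, 74, 62, 46, 24, 53, 3]
Pass 1: [36, 74, 62, 46, 24, 53, 3, 98] (6 swaps)
Pass 2: [36, 62, 46, 24, 53, 3, 74, 98] (5 swaps)

After 2 passes: [36, 62, 46, 24, 53, 3, 74, 98]


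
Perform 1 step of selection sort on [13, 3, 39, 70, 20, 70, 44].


Initial: [13, 3, 39, 70, 20, 70, 44]
Step 1: min=3 at 1
  Swap: [3, 13, 39, 70, 20, 70, 44]

After 1 step: [3, 13, 39, 70, 20, 70, 44]


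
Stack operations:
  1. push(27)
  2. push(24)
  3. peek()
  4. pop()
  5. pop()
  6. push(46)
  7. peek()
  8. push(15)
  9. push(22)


push(27) -> [27]
push(24) -> [27, 24]
peek()->24
pop()->24, [27]
pop()->27, []
push(46) -> [46]
peek()->46
push(15) -> [46, 15]
push(22) -> [46, 15, 22]

Final stack: [46, 15, 22]


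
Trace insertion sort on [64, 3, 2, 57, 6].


Initial: [64, 3, 2, 57, 6]
Insert 3: [3, 64, 2, 57, 6]
Insert 2: [2, 3, 64, 57, 6]
Insert 57: [2, 3, 57, 64, 6]
Insert 6: [2, 3, 6, 57, 64]

Sorted: [2, 3, 6, 57, 64]


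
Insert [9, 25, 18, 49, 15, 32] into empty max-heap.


Insert 9: [9]
Insert 25: [25, 9]
Insert 18: [25, 9, 18]
Insert 49: [49, 25, 18, 9]
Insert 15: [49, 25, 18, 9, 15]
Insert 32: [49, 25, 32, 9, 15, 18]

Final heap: [49, 25, 32, 9, 15, 18]


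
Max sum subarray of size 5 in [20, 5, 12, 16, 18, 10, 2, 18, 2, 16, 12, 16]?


[0:5]: 71
[1:6]: 61
[2:7]: 58
[3:8]: 64
[4:9]: 50
[5:10]: 48
[6:11]: 50
[7:12]: 64

Max: 71 at [0:5]


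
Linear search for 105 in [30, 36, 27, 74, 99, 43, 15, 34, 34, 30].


i=0: 30!=105
i=1: 36!=105
i=2: 27!=105
i=3: 74!=105
i=4: 99!=105
i=5: 43!=105
i=6: 15!=105
i=7: 34!=105
i=8: 34!=105
i=9: 30!=105

Not found, 10 comps


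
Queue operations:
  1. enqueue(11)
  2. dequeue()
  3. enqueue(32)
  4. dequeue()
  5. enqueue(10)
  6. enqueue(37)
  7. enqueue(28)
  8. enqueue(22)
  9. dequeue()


enqueue(11) -> [11]
dequeue()->11, []
enqueue(32) -> [32]
dequeue()->32, []
enqueue(10) -> [10]
enqueue(37) -> [10, 37]
enqueue(28) -> [10, 37, 28]
enqueue(22) -> [10, 37, 28, 22]
dequeue()->10, [37, 28, 22]

Final queue: [37, 28, 22]


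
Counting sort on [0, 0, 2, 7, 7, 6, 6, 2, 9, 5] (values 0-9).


Input: [0, 0, 2, 7, 7, 6, 6, 2, 9, 5]
Counts: [2, 0, 2, 0, 0, 1, 2, 2, 0, 1]

Sorted: [0, 0, 2, 2, 5, 6, 6, 7, 7, 9]


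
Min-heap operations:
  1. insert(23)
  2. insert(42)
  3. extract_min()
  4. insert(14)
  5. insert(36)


insert(23) -> [23]
insert(42) -> [23, 42]
extract_min()->23, [42]
insert(14) -> [14, 42]
insert(36) -> [14, 42, 36]

Final heap: [14, 42, 36]


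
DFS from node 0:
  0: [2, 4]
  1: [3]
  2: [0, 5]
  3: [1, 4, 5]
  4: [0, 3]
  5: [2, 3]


Visit 0, push [4, 2]
Visit 2, push [5]
Visit 5, push [3]
Visit 3, push [4, 1]
Visit 1, push []
Visit 4, push []

DFS order: [0, 2, 5, 3, 1, 4]


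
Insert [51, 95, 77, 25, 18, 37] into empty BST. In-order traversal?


Insert 51: root
Insert 95: R from 51
Insert 77: R from 51 -> L from 95
Insert 25: L from 51
Insert 18: L from 51 -> L from 25
Insert 37: L from 51 -> R from 25

In-order: [18, 25, 37, 51, 77, 95]


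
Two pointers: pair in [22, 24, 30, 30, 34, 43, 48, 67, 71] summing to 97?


lo=0(22)+hi=8(71)=93
lo=1(24)+hi=8(71)=95
lo=2(30)+hi=8(71)=101
lo=2(30)+hi=7(67)=97

Yes: 30+67=97


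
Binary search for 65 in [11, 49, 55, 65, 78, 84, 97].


Step 1: lo=0, hi=6, mid=3, val=65

Found at index 3


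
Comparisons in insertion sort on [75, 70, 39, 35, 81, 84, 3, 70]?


Algorithm: insertion sort
Input: [75, 70, 39, 35, 81, 84, 3, 70]
Sorted: [3, 35, 39, 70, 70, 75, 81, 84]

18


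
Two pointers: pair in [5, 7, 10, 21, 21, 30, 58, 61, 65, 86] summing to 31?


lo=0(5)+hi=9(86)=91
lo=0(5)+hi=8(65)=70
lo=0(5)+hi=7(61)=66
lo=0(5)+hi=6(58)=63
lo=0(5)+hi=5(30)=35
lo=0(5)+hi=4(21)=26
lo=1(7)+hi=4(21)=28
lo=2(10)+hi=4(21)=31

Yes: 10+21=31


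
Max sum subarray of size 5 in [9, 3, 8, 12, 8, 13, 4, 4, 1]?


[0:5]: 40
[1:6]: 44
[2:7]: 45
[3:8]: 41
[4:9]: 30

Max: 45 at [2:7]


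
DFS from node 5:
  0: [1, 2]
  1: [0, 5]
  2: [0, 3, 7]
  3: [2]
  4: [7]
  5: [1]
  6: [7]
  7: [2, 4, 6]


Visit 5, push [1]
Visit 1, push [0]
Visit 0, push [2]
Visit 2, push [7, 3]
Visit 3, push []
Visit 7, push [6, 4]
Visit 4, push []
Visit 6, push []

DFS order: [5, 1, 0, 2, 3, 7, 4, 6]


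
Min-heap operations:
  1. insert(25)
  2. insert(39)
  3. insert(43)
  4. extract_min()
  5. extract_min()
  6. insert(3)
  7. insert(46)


insert(25) -> [25]
insert(39) -> [25, 39]
insert(43) -> [25, 39, 43]
extract_min()->25, [39, 43]
extract_min()->39, [43]
insert(3) -> [3, 43]
insert(46) -> [3, 43, 46]

Final heap: [3, 43, 46]


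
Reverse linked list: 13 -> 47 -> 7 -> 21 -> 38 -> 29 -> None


Step 1: curr=13, set curr.next=prev(None) | reversed so far: 13
Step 2: curr=47, set curr.next=prev(13) | reversed so far: 47 -> 13
Step 3: curr=7, set curr.next=prev(47) | reversed so far: 7 -> 47 -> 13
Step 4: curr=21, set curr.next=prev(7) | reversed so far: 21 -> 7 -> 47 -> 13
Step 5: curr=38, set curr.next=prev(21) | reversed so far: 38 -> 21 -> 7 -> 47 -> 13
Step 6: curr=29, set curr.next=prev(38) | reversed so far: 29 -> 38 -> 21 -> 7 -> 47 -> 13

29 -> 38 -> 21 -> 7 -> 47 -> 13 -> None


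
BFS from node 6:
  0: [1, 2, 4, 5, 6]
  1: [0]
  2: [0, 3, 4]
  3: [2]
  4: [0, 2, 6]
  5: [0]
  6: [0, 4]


Visit 6, enqueue [0, 4]
Visit 0, enqueue [1, 2, 5]
Visit 4, enqueue []
Visit 1, enqueue []
Visit 2, enqueue [3]
Visit 5, enqueue []
Visit 3, enqueue []

BFS order: [6, 0, 4, 1, 2, 5, 3]


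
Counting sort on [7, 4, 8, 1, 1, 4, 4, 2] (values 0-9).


Input: [7, 4, 8, 1, 1, 4, 4, 2]
Counts: [0, 2, 1, 0, 3, 0, 0, 1, 1, 0]

Sorted: [1, 1, 2, 4, 4, 4, 7, 8]


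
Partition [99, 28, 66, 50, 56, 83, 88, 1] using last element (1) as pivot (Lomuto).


Pivot: 1
Place pivot at 0: [1, 28, 66, 50, 56, 83, 88, 99]

Partitioned: [1, 28, 66, 50, 56, 83, 88, 99]


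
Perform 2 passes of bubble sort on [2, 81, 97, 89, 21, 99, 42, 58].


Initial: [2, 81, 97, 89, 21, 99, 42, 58]
Pass 1: [2, 81, 89, 21, 97, 42, 58, 99] (4 swaps)
Pass 2: [2, 81, 21, 89, 42, 58, 97, 99] (3 swaps)

After 2 passes: [2, 81, 21, 89, 42, 58, 97, 99]


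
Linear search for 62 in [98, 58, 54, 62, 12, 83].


i=0: 98!=62
i=1: 58!=62
i=2: 54!=62
i=3: 62==62 found!

Found at 3, 4 comps


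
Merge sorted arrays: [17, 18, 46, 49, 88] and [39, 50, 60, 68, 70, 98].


Take 17 from A
Take 18 from A
Take 39 from B
Take 46 from A
Take 49 from A
Take 50 from B
Take 60 from B
Take 68 from B
Take 70 from B
Take 88 from A

Merged: [17, 18, 39, 46, 49, 50, 60, 68, 70, 88, 98]


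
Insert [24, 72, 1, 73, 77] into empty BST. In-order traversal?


Insert 24: root
Insert 72: R from 24
Insert 1: L from 24
Insert 73: R from 24 -> R from 72
Insert 77: R from 24 -> R from 72 -> R from 73

In-order: [1, 24, 72, 73, 77]


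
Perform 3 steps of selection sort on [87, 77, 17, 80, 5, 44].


Initial: [87, 77, 17, 80, 5, 44]
Step 1: min=5 at 4
  Swap: [5, 77, 17, 80, 87, 44]
Step 2: min=17 at 2
  Swap: [5, 17, 77, 80, 87, 44]
Step 3: min=44 at 5
  Swap: [5, 17, 44, 80, 87, 77]

After 3 steps: [5, 17, 44, 80, 87, 77]


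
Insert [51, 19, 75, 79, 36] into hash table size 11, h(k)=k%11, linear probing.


Insert 51: h=7 -> slot 7
Insert 19: h=8 -> slot 8
Insert 75: h=9 -> slot 9
Insert 79: h=2 -> slot 2
Insert 36: h=3 -> slot 3

Table: [None, None, 79, 36, None, None, None, 51, 19, 75, None]


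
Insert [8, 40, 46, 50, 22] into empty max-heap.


Insert 8: [8]
Insert 40: [40, 8]
Insert 46: [46, 8, 40]
Insert 50: [50, 46, 40, 8]
Insert 22: [50, 46, 40, 8, 22]

Final heap: [50, 46, 40, 8, 22]


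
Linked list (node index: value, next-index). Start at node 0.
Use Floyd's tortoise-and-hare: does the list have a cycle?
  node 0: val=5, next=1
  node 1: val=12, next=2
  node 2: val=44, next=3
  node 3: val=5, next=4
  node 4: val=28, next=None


Floyd's tortoise (slow, +1) and hare (fast, +2):
  init: slow=0, fast=0
  step 1: slow=1, fast=2
  step 2: slow=2, fast=4
  step 3: fast -> None, no cycle

Cycle: no


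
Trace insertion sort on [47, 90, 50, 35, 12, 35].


Initial: [47, 90, 50, 35, 12, 35]
Insert 90: [47, 90, 50, 35, 12, 35]
Insert 50: [47, 50, 90, 35, 12, 35]
Insert 35: [35, 47, 50, 90, 12, 35]
Insert 12: [12, 35, 47, 50, 90, 35]
Insert 35: [12, 35, 35, 47, 50, 90]

Sorted: [12, 35, 35, 47, 50, 90]


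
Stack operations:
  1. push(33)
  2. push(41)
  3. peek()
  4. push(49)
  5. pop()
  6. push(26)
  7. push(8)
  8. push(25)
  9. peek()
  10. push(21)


push(33) -> [33]
push(41) -> [33, 41]
peek()->41
push(49) -> [33, 41, 49]
pop()->49, [33, 41]
push(26) -> [33, 41, 26]
push(8) -> [33, 41, 26, 8]
push(25) -> [33, 41, 26, 8, 25]
peek()->25
push(21) -> [33, 41, 26, 8, 25, 21]

Final stack: [33, 41, 26, 8, 25, 21]


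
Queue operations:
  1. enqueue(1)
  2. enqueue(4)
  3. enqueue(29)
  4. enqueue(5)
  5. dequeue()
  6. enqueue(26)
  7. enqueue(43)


enqueue(1) -> [1]
enqueue(4) -> [1, 4]
enqueue(29) -> [1, 4, 29]
enqueue(5) -> [1, 4, 29, 5]
dequeue()->1, [4, 29, 5]
enqueue(26) -> [4, 29, 5, 26]
enqueue(43) -> [4, 29, 5, 26, 43]

Final queue: [4, 29, 5, 26, 43]


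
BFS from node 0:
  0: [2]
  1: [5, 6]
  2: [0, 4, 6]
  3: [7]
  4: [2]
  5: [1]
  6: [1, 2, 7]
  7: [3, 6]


Visit 0, enqueue [2]
Visit 2, enqueue [4, 6]
Visit 4, enqueue []
Visit 6, enqueue [1, 7]
Visit 1, enqueue [5]
Visit 7, enqueue [3]
Visit 5, enqueue []
Visit 3, enqueue []

BFS order: [0, 2, 4, 6, 1, 7, 5, 3]


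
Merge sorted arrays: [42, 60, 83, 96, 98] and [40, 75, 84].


Take 40 from B
Take 42 from A
Take 60 from A
Take 75 from B
Take 83 from A
Take 84 from B

Merged: [40, 42, 60, 75, 83, 84, 96, 98]


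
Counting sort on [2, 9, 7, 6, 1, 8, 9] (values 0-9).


Input: [2, 9, 7, 6, 1, 8, 9]
Counts: [0, 1, 1, 0, 0, 0, 1, 1, 1, 2]

Sorted: [1, 2, 6, 7, 8, 9, 9]


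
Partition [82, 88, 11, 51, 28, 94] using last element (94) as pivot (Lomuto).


Pivot: 94
  82 <= 94: advance i (no swap)
  88 <= 94: advance i (no swap)
  11 <= 94: advance i (no swap)
  51 <= 94: advance i (no swap)
  28 <= 94: advance i (no swap)
Place pivot at 5: [82, 88, 11, 51, 28, 94]

Partitioned: [82, 88, 11, 51, 28, 94]


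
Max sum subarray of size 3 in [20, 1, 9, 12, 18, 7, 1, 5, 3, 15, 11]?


[0:3]: 30
[1:4]: 22
[2:5]: 39
[3:6]: 37
[4:7]: 26
[5:8]: 13
[6:9]: 9
[7:10]: 23
[8:11]: 29

Max: 39 at [2:5]


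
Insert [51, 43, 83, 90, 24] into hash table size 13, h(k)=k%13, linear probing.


Insert 51: h=12 -> slot 12
Insert 43: h=4 -> slot 4
Insert 83: h=5 -> slot 5
Insert 90: h=12, 1 probes -> slot 0
Insert 24: h=11 -> slot 11

Table: [90, None, None, None, 43, 83, None, None, None, None, None, 24, 51]


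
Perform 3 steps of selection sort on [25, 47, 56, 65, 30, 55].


Initial: [25, 47, 56, 65, 30, 55]
Step 1: min=25 at 0
  Swap: [25, 47, 56, 65, 30, 55]
Step 2: min=30 at 4
  Swap: [25, 30, 56, 65, 47, 55]
Step 3: min=47 at 4
  Swap: [25, 30, 47, 65, 56, 55]

After 3 steps: [25, 30, 47, 65, 56, 55]


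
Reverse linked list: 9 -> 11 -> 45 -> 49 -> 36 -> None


Step 1: curr=9, set curr.next=prev(None) | reversed so far: 9
Step 2: curr=11, set curr.next=prev(9) | reversed so far: 11 -> 9
Step 3: curr=45, set curr.next=prev(11) | reversed so far: 45 -> 11 -> 9
Step 4: curr=49, set curr.next=prev(45) | reversed so far: 49 -> 45 -> 11 -> 9
Step 5: curr=36, set curr.next=prev(49) | reversed so far: 36 -> 49 -> 45 -> 11 -> 9

36 -> 49 -> 45 -> 11 -> 9 -> None


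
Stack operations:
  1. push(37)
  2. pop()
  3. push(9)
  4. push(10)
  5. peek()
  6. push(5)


push(37) -> [37]
pop()->37, []
push(9) -> [9]
push(10) -> [9, 10]
peek()->10
push(5) -> [9, 10, 5]

Final stack: [9, 10, 5]


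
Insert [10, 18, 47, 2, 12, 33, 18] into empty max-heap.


Insert 10: [10]
Insert 18: [18, 10]
Insert 47: [47, 10, 18]
Insert 2: [47, 10, 18, 2]
Insert 12: [47, 12, 18, 2, 10]
Insert 33: [47, 12, 33, 2, 10, 18]
Insert 18: [47, 12, 33, 2, 10, 18, 18]

Final heap: [47, 12, 33, 2, 10, 18, 18]


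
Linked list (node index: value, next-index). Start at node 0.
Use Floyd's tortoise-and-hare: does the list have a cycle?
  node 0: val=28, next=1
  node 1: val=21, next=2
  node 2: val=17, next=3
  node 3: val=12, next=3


Floyd's tortoise (slow, +1) and hare (fast, +2):
  init: slow=0, fast=0
  step 1: slow=1, fast=2
  step 2: slow=2, fast=3
  step 3: slow=3, fast=3
  slow == fast at node 3: cycle detected

Cycle: yes


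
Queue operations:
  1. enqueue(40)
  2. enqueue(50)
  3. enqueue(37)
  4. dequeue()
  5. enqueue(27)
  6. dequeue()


enqueue(40) -> [40]
enqueue(50) -> [40, 50]
enqueue(37) -> [40, 50, 37]
dequeue()->40, [50, 37]
enqueue(27) -> [50, 37, 27]
dequeue()->50, [37, 27]

Final queue: [37, 27]


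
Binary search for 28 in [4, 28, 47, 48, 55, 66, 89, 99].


Step 1: lo=0, hi=7, mid=3, val=48
Step 2: lo=0, hi=2, mid=1, val=28

Found at index 1


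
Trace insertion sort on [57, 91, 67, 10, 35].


Initial: [57, 91, 67, 10, 35]
Insert 91: [57, 91, 67, 10, 35]
Insert 67: [57, 67, 91, 10, 35]
Insert 10: [10, 57, 67, 91, 35]
Insert 35: [10, 35, 57, 67, 91]

Sorted: [10, 35, 57, 67, 91]


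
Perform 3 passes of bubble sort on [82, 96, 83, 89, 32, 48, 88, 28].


Initial: [82, 96, 83, 89, 32, 48, 88, 28]
Pass 1: [82, 83, 89, 32, 48, 88, 28, 96] (6 swaps)
Pass 2: [82, 83, 32, 48, 88, 28, 89, 96] (4 swaps)
Pass 3: [82, 32, 48, 83, 28, 88, 89, 96] (3 swaps)

After 3 passes: [82, 32, 48, 83, 28, 88, 89, 96]


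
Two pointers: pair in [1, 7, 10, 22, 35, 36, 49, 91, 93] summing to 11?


lo=0(1)+hi=8(93)=94
lo=0(1)+hi=7(91)=92
lo=0(1)+hi=6(49)=50
lo=0(1)+hi=5(36)=37
lo=0(1)+hi=4(35)=36
lo=0(1)+hi=3(22)=23
lo=0(1)+hi=2(10)=11

Yes: 1+10=11


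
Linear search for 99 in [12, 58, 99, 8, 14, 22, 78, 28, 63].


i=0: 12!=99
i=1: 58!=99
i=2: 99==99 found!

Found at 2, 3 comps


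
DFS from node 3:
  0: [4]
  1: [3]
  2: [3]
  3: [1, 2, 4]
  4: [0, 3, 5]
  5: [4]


Visit 3, push [4, 2, 1]
Visit 1, push []
Visit 2, push []
Visit 4, push [5, 0]
Visit 0, push []
Visit 5, push []

DFS order: [3, 1, 2, 4, 0, 5]


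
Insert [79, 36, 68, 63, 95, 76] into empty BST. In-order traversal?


Insert 79: root
Insert 36: L from 79
Insert 68: L from 79 -> R from 36
Insert 63: L from 79 -> R from 36 -> L from 68
Insert 95: R from 79
Insert 76: L from 79 -> R from 36 -> R from 68

In-order: [36, 63, 68, 76, 79, 95]


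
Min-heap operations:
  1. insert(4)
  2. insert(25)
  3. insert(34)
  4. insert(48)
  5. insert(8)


insert(4) -> [4]
insert(25) -> [4, 25]
insert(34) -> [4, 25, 34]
insert(48) -> [4, 25, 34, 48]
insert(8) -> [4, 8, 34, 48, 25]

Final heap: [4, 8, 34, 48, 25]


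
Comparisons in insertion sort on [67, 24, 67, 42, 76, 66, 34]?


Algorithm: insertion sort
Input: [67, 24, 67, 42, 76, 66, 34]
Sorted: [24, 34, 42, 66, 67, 67, 76]

16


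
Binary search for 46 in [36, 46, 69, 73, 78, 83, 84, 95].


Step 1: lo=0, hi=7, mid=3, val=73
Step 2: lo=0, hi=2, mid=1, val=46

Found at index 1


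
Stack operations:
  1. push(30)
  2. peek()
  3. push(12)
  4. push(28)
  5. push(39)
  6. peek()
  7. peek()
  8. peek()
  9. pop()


push(30) -> [30]
peek()->30
push(12) -> [30, 12]
push(28) -> [30, 12, 28]
push(39) -> [30, 12, 28, 39]
peek()->39
peek()->39
peek()->39
pop()->39, [30, 12, 28]

Final stack: [30, 12, 28]


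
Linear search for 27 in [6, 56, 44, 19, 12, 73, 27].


i=0: 6!=27
i=1: 56!=27
i=2: 44!=27
i=3: 19!=27
i=4: 12!=27
i=5: 73!=27
i=6: 27==27 found!

Found at 6, 7 comps


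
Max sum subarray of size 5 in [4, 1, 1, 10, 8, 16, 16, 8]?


[0:5]: 24
[1:6]: 36
[2:7]: 51
[3:8]: 58

Max: 58 at [3:8]


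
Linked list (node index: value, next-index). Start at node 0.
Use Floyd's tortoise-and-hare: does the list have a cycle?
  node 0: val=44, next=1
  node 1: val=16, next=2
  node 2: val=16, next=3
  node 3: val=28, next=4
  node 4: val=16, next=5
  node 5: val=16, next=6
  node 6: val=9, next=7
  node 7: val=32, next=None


Floyd's tortoise (slow, +1) and hare (fast, +2):
  init: slow=0, fast=0
  step 1: slow=1, fast=2
  step 2: slow=2, fast=4
  step 3: slow=3, fast=6
  step 4: fast 6->7->None, no cycle

Cycle: no


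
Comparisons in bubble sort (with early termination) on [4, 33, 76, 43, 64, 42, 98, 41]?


Algorithm: bubble sort (with early termination)
Input: [4, 33, 76, 43, 64, 42, 98, 41]
Sorted: [4, 33, 41, 42, 43, 64, 76, 98]

27


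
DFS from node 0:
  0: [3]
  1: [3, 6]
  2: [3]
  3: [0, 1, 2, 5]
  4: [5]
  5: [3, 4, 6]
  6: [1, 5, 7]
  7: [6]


Visit 0, push [3]
Visit 3, push [5, 2, 1]
Visit 1, push [6]
Visit 6, push [7, 5]
Visit 5, push [4]
Visit 4, push []
Visit 7, push []
Visit 2, push []

DFS order: [0, 3, 1, 6, 5, 4, 7, 2]


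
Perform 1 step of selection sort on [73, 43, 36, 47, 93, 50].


Initial: [73, 43, 36, 47, 93, 50]
Step 1: min=36 at 2
  Swap: [36, 43, 73, 47, 93, 50]

After 1 step: [36, 43, 73, 47, 93, 50]


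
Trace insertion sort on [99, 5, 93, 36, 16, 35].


Initial: [99, 5, 93, 36, 16, 35]
Insert 5: [5, 99, 93, 36, 16, 35]
Insert 93: [5, 93, 99, 36, 16, 35]
Insert 36: [5, 36, 93, 99, 16, 35]
Insert 16: [5, 16, 36, 93, 99, 35]
Insert 35: [5, 16, 35, 36, 93, 99]

Sorted: [5, 16, 35, 36, 93, 99]


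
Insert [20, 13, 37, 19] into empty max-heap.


Insert 20: [20]
Insert 13: [20, 13]
Insert 37: [37, 13, 20]
Insert 19: [37, 19, 20, 13]

Final heap: [37, 19, 20, 13]


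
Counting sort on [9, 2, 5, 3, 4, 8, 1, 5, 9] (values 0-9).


Input: [9, 2, 5, 3, 4, 8, 1, 5, 9]
Counts: [0, 1, 1, 1, 1, 2, 0, 0, 1, 2]

Sorted: [1, 2, 3, 4, 5, 5, 8, 9, 9]


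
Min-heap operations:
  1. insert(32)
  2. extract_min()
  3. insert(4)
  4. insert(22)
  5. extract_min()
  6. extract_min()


insert(32) -> [32]
extract_min()->32, []
insert(4) -> [4]
insert(22) -> [4, 22]
extract_min()->4, [22]
extract_min()->22, []

Final heap: []


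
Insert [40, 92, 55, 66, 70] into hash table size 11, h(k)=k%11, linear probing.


Insert 40: h=7 -> slot 7
Insert 92: h=4 -> slot 4
Insert 55: h=0 -> slot 0
Insert 66: h=0, 1 probes -> slot 1
Insert 70: h=4, 1 probes -> slot 5

Table: [55, 66, None, None, 92, 70, None, 40, None, None, None]


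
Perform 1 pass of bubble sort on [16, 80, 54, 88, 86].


Initial: [16, 80, 54, 88, 86]
Pass 1: [16, 54, 80, 86, 88] (2 swaps)

After 1 pass: [16, 54, 80, 86, 88]


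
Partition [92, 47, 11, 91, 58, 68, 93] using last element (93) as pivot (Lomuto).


Pivot: 93
  92 <= 93: advance i (no swap)
  47 <= 93: advance i (no swap)
  11 <= 93: advance i (no swap)
  91 <= 93: advance i (no swap)
  58 <= 93: advance i (no swap)
  68 <= 93: advance i (no swap)
Place pivot at 6: [92, 47, 11, 91, 58, 68, 93]

Partitioned: [92, 47, 11, 91, 58, 68, 93]


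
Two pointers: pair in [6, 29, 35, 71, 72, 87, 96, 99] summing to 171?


lo=0(6)+hi=7(99)=105
lo=1(29)+hi=7(99)=128
lo=2(35)+hi=7(99)=134
lo=3(71)+hi=7(99)=170
lo=4(72)+hi=7(99)=171

Yes: 72+99=171


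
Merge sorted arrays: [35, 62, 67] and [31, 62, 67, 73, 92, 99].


Take 31 from B
Take 35 from A
Take 62 from A
Take 62 from B
Take 67 from A

Merged: [31, 35, 62, 62, 67, 67, 73, 92, 99]


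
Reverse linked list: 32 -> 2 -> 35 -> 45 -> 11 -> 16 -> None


Step 1: curr=32, set curr.next=prev(None) | reversed so far: 32
Step 2: curr=2, set curr.next=prev(32) | reversed so far: 2 -> 32
Step 3: curr=35, set curr.next=prev(2) | reversed so far: 35 -> 2 -> 32
Step 4: curr=45, set curr.next=prev(35) | reversed so far: 45 -> 35 -> 2 -> 32
Step 5: curr=11, set curr.next=prev(45) | reversed so far: 11 -> 45 -> 35 -> 2 -> 32
Step 6: curr=16, set curr.next=prev(11) | reversed so far: 16 -> 11 -> 45 -> 35 -> 2 -> 32

16 -> 11 -> 45 -> 35 -> 2 -> 32 -> None


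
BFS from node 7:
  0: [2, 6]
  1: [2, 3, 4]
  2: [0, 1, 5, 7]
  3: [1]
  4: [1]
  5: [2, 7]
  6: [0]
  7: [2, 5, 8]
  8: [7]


Visit 7, enqueue [2, 5, 8]
Visit 2, enqueue [0, 1]
Visit 5, enqueue []
Visit 8, enqueue []
Visit 0, enqueue [6]
Visit 1, enqueue [3, 4]
Visit 6, enqueue []
Visit 3, enqueue []
Visit 4, enqueue []

BFS order: [7, 2, 5, 8, 0, 1, 6, 3, 4]


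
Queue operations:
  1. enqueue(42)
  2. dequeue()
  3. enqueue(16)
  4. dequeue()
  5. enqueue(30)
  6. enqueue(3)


enqueue(42) -> [42]
dequeue()->42, []
enqueue(16) -> [16]
dequeue()->16, []
enqueue(30) -> [30]
enqueue(3) -> [30, 3]

Final queue: [30, 3]
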